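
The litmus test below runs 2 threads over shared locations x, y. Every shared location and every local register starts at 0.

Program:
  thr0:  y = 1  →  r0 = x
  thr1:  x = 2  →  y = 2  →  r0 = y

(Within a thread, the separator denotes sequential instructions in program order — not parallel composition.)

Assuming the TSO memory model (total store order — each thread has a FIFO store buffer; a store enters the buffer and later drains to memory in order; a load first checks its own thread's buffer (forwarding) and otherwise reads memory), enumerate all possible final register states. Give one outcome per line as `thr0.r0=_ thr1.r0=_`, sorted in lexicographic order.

thr0.r0=0 thr1.r0=1
thr0.r0=0 thr1.r0=2
thr0.r0=2 thr1.r0=1
thr0.r0=2 thr1.r0=2

outcome vector order: (thr0.r0,thr1.r0)
|TSO outcomes| = 4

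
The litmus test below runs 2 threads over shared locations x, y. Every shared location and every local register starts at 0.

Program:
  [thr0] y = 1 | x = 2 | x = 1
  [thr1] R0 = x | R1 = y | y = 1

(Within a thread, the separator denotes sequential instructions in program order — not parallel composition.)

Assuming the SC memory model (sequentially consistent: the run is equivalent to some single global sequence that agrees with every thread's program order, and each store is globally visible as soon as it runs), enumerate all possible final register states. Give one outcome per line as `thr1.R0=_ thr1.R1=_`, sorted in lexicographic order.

thr1.R0=0 thr1.R1=0
thr1.R0=0 thr1.R1=1
thr1.R0=1 thr1.R1=1
thr1.R0=2 thr1.R1=1

outcome vector order: (thr1.R0,thr1.R1)
|SC outcomes| = 4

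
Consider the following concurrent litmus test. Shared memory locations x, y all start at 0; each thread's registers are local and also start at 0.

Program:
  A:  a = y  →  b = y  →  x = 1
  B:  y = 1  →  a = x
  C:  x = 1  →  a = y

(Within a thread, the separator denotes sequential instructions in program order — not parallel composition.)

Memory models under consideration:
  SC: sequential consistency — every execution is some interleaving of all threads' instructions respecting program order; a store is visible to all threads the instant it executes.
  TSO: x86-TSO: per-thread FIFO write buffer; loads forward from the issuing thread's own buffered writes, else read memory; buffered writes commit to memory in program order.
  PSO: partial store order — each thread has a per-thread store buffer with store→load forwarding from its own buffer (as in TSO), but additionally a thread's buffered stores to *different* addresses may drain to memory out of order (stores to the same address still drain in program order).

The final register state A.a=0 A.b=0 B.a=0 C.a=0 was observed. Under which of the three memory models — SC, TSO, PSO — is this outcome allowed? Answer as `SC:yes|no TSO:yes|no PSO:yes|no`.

SC:no TSO:yes PSO:yes

outcome vector order: (A.a,A.b,B.a,C.a)
under SC → 0001; 0010; 0011; 0101; 0110; 0111; 1101; 1110; 1111
under TSO → 0000; 0001; 0010; 0011; 0100; 0101; 0110; 0111; 1100; 1101; 1110; 1111
under PSO → 0000; 0001; 0010; 0011; 0100; 0101; 0110; 0111; 1100; 1101; 1110; 1111
target 0000 ∈ {TSO,PSO}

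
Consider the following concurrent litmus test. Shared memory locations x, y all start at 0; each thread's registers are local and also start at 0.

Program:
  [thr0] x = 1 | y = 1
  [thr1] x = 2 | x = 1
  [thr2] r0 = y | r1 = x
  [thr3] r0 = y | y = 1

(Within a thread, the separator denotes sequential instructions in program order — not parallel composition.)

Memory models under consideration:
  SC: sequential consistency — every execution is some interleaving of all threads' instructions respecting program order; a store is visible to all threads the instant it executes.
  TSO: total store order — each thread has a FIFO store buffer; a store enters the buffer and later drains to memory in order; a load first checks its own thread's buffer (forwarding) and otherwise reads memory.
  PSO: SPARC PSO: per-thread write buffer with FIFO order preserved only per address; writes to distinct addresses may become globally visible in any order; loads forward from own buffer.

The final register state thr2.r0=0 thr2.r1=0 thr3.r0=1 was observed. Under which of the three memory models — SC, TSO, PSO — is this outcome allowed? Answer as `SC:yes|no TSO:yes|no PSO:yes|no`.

SC:yes TSO:yes PSO:yes

outcome vector order: (thr2.r0,thr2.r1,thr3.r0)
SC: 11 outcomes — {0/0/0, 0/0/1, 0/1/0, 0/1/1, 0/2/0, 0/2/1, 1/0/0, 1/1/0, 1/1/1, 1/2/0, 1/2/1}
TSO: 11 outcomes — {0/0/0, 0/0/1, 0/1/0, 0/1/1, 0/2/0, 0/2/1, 1/0/0, 1/1/0, 1/1/1, 1/2/0, 1/2/1}
PSO: 12 outcomes — {0/0/0, 0/0/1, 0/1/0, 0/1/1, 0/2/0, 0/2/1, 1/0/0, 1/0/1, 1/1/0, 1/1/1, 1/2/0, 1/2/1}
target 0/0/1 ∈ {SC,TSO,PSO}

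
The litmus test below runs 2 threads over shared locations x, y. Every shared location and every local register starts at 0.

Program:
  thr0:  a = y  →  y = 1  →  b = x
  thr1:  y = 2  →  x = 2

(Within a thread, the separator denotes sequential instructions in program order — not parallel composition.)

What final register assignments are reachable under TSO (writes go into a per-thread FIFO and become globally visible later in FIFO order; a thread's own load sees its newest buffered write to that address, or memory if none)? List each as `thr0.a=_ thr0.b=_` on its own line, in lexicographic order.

outcome vector order: (thr0.a,thr0.b)
|TSO outcomes| = 4

thr0.a=0 thr0.b=0
thr0.a=0 thr0.b=2
thr0.a=2 thr0.b=0
thr0.a=2 thr0.b=2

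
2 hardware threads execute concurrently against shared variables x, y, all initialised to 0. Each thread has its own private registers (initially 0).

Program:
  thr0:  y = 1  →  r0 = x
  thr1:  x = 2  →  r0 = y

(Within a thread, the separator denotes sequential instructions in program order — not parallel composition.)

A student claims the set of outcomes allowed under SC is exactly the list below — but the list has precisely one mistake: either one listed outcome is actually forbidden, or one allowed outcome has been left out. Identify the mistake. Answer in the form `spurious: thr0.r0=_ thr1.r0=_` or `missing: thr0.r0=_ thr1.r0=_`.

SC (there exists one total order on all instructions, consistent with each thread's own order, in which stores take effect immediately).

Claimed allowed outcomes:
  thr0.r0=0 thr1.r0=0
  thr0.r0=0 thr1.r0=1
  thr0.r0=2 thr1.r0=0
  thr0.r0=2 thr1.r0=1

outcome vector order: (thr0.r0,thr1.r0)
[SC] allowed = {01, 20, 21}
claimed∖SC = {00}

spurious: thr0.r0=0 thr1.r0=0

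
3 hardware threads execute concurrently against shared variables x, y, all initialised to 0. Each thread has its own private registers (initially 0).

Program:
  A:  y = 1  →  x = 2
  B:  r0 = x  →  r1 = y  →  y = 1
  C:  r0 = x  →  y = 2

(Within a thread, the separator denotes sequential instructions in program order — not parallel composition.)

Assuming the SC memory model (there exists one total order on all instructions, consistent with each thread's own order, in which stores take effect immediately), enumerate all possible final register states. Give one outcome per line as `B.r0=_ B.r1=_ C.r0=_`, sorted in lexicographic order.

B.r0=0 B.r1=0 C.r0=0
B.r0=0 B.r1=0 C.r0=2
B.r0=0 B.r1=1 C.r0=0
B.r0=0 B.r1=1 C.r0=2
B.r0=0 B.r1=2 C.r0=0
B.r0=0 B.r1=2 C.r0=2
B.r0=2 B.r1=1 C.r0=0
B.r0=2 B.r1=1 C.r0=2
B.r0=2 B.r1=2 C.r0=0
B.r0=2 B.r1=2 C.r0=2

outcome vector order: (B.r0,B.r1,C.r0)
|SC outcomes| = 10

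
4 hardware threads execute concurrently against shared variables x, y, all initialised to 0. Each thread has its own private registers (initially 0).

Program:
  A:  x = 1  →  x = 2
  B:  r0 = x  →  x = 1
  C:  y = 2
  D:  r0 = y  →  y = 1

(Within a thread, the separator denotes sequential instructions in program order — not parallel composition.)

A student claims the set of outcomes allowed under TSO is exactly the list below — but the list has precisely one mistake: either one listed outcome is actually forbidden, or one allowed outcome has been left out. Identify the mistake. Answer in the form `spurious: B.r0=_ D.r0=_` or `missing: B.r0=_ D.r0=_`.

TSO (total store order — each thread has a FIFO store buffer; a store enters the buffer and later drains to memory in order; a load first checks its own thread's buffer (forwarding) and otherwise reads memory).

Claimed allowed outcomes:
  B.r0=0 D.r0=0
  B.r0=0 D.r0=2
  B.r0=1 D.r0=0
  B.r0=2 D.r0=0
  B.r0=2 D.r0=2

outcome vector order: (B.r0,D.r0)
[TSO] allowed = {(0,0) (0,2) (1,0) (1,2) (2,0) (2,2)}
TSO∖claimed = {(1,2)}

missing: B.r0=1 D.r0=2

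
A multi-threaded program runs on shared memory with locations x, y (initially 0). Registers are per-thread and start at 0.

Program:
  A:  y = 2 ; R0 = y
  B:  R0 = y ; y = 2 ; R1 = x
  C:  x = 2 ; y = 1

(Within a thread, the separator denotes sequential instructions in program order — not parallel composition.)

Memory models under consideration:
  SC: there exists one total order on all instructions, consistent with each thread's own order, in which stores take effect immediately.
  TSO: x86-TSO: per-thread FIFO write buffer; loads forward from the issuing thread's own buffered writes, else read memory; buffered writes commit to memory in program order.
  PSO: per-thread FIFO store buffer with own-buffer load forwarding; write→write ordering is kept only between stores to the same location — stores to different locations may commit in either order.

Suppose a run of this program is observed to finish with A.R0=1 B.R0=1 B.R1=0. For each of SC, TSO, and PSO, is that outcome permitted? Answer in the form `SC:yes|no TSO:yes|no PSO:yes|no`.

outcome vector order: (A.R0,B.R0,B.R1)
SC: 10 outcomes — {(1,0,0); (1,0,2); (1,1,2); (1,2,0); (1,2,2); (2,0,0); (2,0,2); (2,1,2); (2,2,0); (2,2,2)}
TSO: 10 outcomes — {(1,0,0); (1,0,2); (1,1,2); (1,2,0); (1,2,2); (2,0,0); (2,0,2); (2,1,2); (2,2,0); (2,2,2)}
PSO: 12 outcomes — {(1,0,0); (1,0,2); (1,1,0); (1,1,2); (1,2,0); (1,2,2); (2,0,0); (2,0,2); (2,1,0); (2,1,2); (2,2,0); (2,2,2)}
target (1,1,0) ∈ {PSO}

SC:no TSO:no PSO:yes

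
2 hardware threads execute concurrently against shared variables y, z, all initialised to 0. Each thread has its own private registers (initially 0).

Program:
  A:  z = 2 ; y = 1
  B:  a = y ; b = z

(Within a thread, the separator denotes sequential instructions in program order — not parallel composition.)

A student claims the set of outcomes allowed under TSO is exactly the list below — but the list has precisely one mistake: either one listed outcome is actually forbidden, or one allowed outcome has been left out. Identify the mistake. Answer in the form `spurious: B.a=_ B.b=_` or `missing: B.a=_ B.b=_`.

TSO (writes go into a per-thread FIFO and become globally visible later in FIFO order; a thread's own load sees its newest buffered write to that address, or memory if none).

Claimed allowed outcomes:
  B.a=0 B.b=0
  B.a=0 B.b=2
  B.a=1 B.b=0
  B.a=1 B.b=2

outcome vector order: (B.a,B.b)
TSO: 3 outcomes — {0/0; 0/2; 1/2}
claimed∖TSO = {1/0}

spurious: B.a=1 B.b=0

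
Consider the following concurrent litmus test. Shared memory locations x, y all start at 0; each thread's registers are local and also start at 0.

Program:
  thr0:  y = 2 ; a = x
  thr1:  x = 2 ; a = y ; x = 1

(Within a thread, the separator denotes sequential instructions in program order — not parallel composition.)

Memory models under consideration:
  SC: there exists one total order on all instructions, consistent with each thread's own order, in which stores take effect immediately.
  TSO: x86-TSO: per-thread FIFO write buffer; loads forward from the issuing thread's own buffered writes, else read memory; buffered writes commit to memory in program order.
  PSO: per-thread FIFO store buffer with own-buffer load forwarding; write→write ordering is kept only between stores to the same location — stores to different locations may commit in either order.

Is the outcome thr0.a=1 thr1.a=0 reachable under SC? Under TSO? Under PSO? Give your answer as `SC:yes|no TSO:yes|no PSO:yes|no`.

SC:yes TSO:yes PSO:yes

outcome vector order: (thr0.a,thr1.a)
SC: 5 outcomes — {(0,2) (1,0) (1,2) (2,0) (2,2)}
TSO: 6 outcomes — {(0,0) (0,2) (1,0) (1,2) (2,0) (2,2)}
PSO: 6 outcomes — {(0,0) (0,2) (1,0) (1,2) (2,0) (2,2)}
target (1,0) ∈ {SC,TSO,PSO}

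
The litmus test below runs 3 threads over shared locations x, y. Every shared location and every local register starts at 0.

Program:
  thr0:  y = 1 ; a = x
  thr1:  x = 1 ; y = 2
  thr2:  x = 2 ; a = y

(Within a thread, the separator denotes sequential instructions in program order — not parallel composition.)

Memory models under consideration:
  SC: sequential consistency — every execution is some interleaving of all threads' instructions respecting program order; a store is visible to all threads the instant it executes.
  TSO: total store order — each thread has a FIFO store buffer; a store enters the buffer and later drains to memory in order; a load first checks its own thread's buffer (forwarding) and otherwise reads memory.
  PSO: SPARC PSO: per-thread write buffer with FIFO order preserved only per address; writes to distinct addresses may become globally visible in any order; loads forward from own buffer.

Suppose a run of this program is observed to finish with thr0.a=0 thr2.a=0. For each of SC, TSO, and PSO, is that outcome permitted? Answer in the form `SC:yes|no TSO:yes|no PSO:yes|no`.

outcome vector order: (thr0.a,thr2.a)
SC (8): 01, 02, 10, 11, 12, 20, 21, 22
TSO (9): 00, 01, 02, 10, 11, 12, 20, 21, 22
PSO (9): 00, 01, 02, 10, 11, 12, 20, 21, 22
target 00 ∈ {TSO,PSO}

SC:no TSO:yes PSO:yes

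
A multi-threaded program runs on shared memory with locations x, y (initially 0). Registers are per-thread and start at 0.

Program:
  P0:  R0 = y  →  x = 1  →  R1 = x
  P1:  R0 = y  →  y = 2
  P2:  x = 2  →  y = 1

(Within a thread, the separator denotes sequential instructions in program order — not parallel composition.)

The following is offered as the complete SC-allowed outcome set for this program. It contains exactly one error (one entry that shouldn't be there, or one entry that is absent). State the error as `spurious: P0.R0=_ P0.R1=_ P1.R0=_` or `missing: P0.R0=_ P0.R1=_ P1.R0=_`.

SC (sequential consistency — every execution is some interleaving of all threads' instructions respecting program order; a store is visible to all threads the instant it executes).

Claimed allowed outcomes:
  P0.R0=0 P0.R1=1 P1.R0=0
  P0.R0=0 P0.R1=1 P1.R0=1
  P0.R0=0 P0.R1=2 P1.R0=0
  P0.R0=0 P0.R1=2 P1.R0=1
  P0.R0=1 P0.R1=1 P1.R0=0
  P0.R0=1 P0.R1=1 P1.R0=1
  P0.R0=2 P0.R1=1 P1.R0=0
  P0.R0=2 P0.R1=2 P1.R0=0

missing: P0.R0=2 P0.R1=1 P1.R0=1

outcome vector order: (P0.R0,P0.R1,P1.R0)
under SC → (0,1,0); (0,1,1); (0,2,0); (0,2,1); (1,1,0); (1,1,1); (2,1,0); (2,1,1); (2,2,0)
SC∖claimed = {(2,1,1)}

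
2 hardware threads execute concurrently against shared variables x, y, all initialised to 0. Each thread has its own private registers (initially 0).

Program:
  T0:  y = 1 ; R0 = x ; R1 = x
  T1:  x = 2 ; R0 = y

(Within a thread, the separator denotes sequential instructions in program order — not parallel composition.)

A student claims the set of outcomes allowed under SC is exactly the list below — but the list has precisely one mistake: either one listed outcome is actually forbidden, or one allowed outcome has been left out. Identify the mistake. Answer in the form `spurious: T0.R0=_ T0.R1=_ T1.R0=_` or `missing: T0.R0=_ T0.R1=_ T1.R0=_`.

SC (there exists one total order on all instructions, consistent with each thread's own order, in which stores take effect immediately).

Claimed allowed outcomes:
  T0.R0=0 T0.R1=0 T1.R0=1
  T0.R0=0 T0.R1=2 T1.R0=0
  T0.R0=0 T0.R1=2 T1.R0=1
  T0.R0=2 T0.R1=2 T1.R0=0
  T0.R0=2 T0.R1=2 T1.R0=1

outcome vector order: (T0.R0,T0.R1,T1.R0)
[SC] allowed = {(0,0,1); (0,2,1); (2,2,0); (2,2,1)}
claimed∖SC = {(0,2,0)}

spurious: T0.R0=0 T0.R1=2 T1.R0=0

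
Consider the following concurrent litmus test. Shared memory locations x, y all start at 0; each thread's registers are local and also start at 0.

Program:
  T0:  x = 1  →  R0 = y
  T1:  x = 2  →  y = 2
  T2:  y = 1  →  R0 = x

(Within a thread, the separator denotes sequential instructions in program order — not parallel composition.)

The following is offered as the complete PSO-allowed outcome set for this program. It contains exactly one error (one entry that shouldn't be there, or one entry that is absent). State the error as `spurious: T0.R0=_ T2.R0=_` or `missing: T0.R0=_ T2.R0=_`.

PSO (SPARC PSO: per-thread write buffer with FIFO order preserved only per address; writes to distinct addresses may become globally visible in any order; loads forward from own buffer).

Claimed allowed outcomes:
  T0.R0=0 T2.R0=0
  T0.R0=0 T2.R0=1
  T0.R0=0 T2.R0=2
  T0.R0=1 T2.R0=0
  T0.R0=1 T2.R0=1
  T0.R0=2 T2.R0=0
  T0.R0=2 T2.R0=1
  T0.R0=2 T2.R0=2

outcome vector order: (T0.R0,T2.R0)
[PSO] allowed = {<0 0> <0 1> <0 2> <1 0> <1 1> <1 2> <2 0> <2 1> <2 2>}
PSO∖claimed = {<1 2>}

missing: T0.R0=1 T2.R0=2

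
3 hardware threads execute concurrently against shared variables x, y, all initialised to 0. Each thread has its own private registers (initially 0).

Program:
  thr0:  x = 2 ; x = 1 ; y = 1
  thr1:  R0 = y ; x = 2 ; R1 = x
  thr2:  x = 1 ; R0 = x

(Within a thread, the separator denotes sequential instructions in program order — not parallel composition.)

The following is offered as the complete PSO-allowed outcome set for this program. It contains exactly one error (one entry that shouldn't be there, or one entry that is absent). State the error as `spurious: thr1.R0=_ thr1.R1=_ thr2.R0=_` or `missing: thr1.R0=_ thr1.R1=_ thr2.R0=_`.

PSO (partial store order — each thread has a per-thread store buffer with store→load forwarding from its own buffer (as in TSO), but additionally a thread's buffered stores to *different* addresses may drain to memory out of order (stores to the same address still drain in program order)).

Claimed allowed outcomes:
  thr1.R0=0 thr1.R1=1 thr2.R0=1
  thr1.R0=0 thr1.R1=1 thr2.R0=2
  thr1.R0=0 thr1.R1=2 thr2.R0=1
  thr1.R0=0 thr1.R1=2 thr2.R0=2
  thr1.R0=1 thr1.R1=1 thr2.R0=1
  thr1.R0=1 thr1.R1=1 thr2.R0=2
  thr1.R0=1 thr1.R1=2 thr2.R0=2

missing: thr1.R0=1 thr1.R1=2 thr2.R0=1

outcome vector order: (thr1.R0,thr1.R1,thr2.R0)
PSO (8): <0 1 1>, <0 1 2>, <0 2 1>, <0 2 2>, <1 1 1>, <1 1 2>, <1 2 1>, <1 2 2>
PSO∖claimed = {<1 2 1>}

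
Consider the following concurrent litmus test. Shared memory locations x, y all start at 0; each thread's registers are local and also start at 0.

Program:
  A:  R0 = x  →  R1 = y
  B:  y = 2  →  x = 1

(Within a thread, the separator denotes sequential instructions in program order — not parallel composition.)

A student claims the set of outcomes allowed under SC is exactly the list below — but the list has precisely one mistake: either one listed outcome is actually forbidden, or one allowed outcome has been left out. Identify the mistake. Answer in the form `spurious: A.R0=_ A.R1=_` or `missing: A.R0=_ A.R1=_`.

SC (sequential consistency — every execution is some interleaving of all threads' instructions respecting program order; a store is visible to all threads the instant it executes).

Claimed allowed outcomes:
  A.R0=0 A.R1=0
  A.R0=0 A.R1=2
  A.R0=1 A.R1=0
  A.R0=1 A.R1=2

spurious: A.R0=1 A.R1=0

outcome vector order: (A.R0,A.R1)
[SC] allowed = {0/0; 0/2; 1/2}
claimed∖SC = {1/0}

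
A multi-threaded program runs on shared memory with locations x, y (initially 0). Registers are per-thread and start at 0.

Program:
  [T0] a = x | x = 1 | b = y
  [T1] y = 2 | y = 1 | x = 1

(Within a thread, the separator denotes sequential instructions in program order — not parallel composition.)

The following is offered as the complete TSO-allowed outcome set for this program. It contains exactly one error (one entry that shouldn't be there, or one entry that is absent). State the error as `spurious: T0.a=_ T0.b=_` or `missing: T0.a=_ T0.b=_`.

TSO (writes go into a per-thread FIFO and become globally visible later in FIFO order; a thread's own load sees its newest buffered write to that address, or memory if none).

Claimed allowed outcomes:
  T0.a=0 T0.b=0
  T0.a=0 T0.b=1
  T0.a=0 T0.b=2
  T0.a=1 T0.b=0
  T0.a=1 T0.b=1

outcome vector order: (T0.a,T0.b)
[TSO] allowed = {00, 01, 02, 11}
claimed∖TSO = {10}

spurious: T0.a=1 T0.b=0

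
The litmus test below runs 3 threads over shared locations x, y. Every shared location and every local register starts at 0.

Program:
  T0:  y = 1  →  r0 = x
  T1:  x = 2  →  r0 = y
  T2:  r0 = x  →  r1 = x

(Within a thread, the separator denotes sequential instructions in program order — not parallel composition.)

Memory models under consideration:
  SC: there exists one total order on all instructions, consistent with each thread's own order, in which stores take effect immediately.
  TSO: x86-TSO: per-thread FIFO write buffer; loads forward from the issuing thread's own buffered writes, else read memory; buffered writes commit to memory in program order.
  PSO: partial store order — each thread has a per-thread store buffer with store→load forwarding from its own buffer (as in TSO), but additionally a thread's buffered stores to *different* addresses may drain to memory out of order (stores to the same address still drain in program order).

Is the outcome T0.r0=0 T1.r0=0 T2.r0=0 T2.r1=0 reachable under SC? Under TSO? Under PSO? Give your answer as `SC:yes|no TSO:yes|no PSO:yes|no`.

outcome vector order: (T0.r0,T1.r0,T2.r0,T2.r1)
SC: 9 outcomes — {<0 1 0 0>, <0 1 0 2>, <0 1 2 2>, <2 0 0 0>, <2 0 0 2>, <2 0 2 2>, <2 1 0 0>, <2 1 0 2>, <2 1 2 2>}
TSO: 12 outcomes — {<0 0 0 0>, <0 0 0 2>, <0 0 2 2>, <0 1 0 0>, <0 1 0 2>, <0 1 2 2>, <2 0 0 0>, <2 0 0 2>, <2 0 2 2>, <2 1 0 0>, <2 1 0 2>, <2 1 2 2>}
PSO: 12 outcomes — {<0 0 0 0>, <0 0 0 2>, <0 0 2 2>, <0 1 0 0>, <0 1 0 2>, <0 1 2 2>, <2 0 0 0>, <2 0 0 2>, <2 0 2 2>, <2 1 0 0>, <2 1 0 2>, <2 1 2 2>}
target <0 0 0 0> ∈ {TSO,PSO}

SC:no TSO:yes PSO:yes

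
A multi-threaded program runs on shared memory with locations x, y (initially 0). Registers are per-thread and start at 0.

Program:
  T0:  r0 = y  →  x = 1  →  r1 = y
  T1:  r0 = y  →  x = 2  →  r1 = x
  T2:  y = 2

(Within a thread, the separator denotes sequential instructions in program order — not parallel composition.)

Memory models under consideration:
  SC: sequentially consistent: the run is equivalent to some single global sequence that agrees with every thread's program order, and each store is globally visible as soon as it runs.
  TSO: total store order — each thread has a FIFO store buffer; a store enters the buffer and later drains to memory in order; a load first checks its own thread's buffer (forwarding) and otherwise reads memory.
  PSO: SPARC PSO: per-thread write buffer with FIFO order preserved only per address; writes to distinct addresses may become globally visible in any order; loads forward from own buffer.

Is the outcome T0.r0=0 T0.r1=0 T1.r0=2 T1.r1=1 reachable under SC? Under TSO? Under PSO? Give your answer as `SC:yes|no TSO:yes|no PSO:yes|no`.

outcome vector order: (T0.r0,T0.r1,T1.r0,T1.r1)
SC (11): 0001 0002 0022 0201 0202 0221 0222 2201 2202 2221 2222
TSO (12): 0001 0002 0021 0022 0201 0202 0221 0222 2201 2202 2221 2222
PSO (12): 0001 0002 0021 0022 0201 0202 0221 0222 2201 2202 2221 2222
target 0021 ∈ {TSO,PSO}

SC:no TSO:yes PSO:yes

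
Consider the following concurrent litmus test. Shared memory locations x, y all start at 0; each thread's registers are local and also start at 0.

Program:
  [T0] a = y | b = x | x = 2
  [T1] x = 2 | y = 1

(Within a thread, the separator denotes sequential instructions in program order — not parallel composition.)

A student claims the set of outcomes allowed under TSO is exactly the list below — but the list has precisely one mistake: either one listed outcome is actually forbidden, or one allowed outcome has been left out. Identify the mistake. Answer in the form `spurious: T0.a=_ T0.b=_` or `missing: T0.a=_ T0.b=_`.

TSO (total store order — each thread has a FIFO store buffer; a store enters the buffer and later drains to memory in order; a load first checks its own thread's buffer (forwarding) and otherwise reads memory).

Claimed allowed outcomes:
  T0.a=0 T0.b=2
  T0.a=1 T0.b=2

outcome vector order: (T0.a,T0.b)
TSO: 3 outcomes — {(0,0); (0,2); (1,2)}
TSO∖claimed = {(0,0)}

missing: T0.a=0 T0.b=0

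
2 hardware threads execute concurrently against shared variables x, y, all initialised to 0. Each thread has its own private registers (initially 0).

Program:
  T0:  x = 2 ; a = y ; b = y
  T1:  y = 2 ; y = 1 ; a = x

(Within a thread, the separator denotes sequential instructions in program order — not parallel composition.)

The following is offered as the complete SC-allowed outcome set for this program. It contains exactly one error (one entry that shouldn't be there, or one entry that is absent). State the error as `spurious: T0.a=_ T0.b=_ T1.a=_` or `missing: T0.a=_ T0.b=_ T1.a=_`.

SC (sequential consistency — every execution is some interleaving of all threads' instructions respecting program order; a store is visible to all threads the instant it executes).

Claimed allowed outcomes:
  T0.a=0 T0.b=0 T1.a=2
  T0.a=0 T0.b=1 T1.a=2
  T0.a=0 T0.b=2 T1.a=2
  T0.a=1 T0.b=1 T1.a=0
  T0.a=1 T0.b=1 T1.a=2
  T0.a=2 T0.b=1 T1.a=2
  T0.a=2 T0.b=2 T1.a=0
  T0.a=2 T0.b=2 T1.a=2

outcome vector order: (T0.a,T0.b,T1.a)
under SC → <0 0 2> <0 1 2> <0 2 2> <1 1 0> <1 1 2> <2 1 2> <2 2 2>
claimed∖SC = {<2 2 0>}

spurious: T0.a=2 T0.b=2 T1.a=0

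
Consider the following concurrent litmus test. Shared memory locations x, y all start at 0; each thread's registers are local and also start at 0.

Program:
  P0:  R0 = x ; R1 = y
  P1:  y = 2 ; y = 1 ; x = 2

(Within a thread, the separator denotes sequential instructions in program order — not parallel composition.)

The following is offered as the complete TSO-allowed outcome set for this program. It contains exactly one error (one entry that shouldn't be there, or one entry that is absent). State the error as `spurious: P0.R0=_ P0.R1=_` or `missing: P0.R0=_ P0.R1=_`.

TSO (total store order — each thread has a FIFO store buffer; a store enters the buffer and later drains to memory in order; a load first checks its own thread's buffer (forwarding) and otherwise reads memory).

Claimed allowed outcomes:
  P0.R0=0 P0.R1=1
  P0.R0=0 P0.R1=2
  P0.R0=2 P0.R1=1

outcome vector order: (P0.R0,P0.R1)
TSO: 4 outcomes — {(0,0); (0,1); (0,2); (2,1)}
TSO∖claimed = {(0,0)}

missing: P0.R0=0 P0.R1=0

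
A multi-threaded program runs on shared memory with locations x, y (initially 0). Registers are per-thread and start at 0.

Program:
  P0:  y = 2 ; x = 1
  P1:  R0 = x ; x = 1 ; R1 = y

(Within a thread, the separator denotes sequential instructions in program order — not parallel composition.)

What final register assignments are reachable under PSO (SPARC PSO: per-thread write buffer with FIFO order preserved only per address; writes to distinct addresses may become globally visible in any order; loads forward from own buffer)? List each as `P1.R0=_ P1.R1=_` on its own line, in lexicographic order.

outcome vector order: (P1.R0,P1.R1)
|PSO outcomes| = 4

P1.R0=0 P1.R1=0
P1.R0=0 P1.R1=2
P1.R0=1 P1.R1=0
P1.R0=1 P1.R1=2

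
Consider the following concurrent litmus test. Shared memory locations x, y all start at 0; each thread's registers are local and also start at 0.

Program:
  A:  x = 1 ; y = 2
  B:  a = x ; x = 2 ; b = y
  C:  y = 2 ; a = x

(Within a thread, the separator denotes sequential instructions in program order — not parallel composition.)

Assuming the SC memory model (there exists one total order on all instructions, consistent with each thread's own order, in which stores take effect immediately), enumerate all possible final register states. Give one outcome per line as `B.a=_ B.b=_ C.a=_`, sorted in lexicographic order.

B.a=0 B.b=0 C.a=1
B.a=0 B.b=0 C.a=2
B.a=0 B.b=2 C.a=0
B.a=0 B.b=2 C.a=1
B.a=0 B.b=2 C.a=2
B.a=1 B.b=0 C.a=2
B.a=1 B.b=2 C.a=0
B.a=1 B.b=2 C.a=1
B.a=1 B.b=2 C.a=2

outcome vector order: (B.a,B.b,C.a)
|SC outcomes| = 9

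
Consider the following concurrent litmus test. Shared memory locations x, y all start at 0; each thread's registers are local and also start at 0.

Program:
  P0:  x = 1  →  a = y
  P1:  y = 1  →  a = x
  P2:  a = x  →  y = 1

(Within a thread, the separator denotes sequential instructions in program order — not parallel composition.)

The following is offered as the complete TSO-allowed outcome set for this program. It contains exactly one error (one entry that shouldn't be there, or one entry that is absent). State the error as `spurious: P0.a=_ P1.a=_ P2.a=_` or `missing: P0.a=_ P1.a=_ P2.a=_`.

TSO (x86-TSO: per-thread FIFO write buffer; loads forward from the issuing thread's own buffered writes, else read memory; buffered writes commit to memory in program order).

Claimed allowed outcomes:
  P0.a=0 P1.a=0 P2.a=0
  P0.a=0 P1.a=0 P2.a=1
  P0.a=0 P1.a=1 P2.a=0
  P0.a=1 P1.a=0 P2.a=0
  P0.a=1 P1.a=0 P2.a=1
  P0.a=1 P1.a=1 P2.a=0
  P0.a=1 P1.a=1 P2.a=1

missing: P0.a=0 P1.a=1 P2.a=1

outcome vector order: (P0.a,P1.a,P2.a)
[TSO] allowed = {(0,0,0) (0,0,1) (0,1,0) (0,1,1) (1,0,0) (1,0,1) (1,1,0) (1,1,1)}
TSO∖claimed = {(0,1,1)}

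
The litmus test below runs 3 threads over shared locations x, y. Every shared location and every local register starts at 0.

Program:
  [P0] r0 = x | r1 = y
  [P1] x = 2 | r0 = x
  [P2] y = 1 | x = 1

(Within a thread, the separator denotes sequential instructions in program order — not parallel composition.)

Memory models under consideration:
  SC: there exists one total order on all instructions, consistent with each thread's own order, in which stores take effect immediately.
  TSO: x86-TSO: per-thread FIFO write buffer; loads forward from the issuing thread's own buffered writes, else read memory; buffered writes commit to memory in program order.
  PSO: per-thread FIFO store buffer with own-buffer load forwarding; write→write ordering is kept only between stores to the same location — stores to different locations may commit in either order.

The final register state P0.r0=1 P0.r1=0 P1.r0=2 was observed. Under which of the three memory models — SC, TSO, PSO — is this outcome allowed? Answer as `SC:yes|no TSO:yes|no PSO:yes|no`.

outcome vector order: (P0.r0,P0.r1,P1.r0)
under SC → 001 002 011 012 111 112 201 202 211 212
under TSO → 001 002 011 012 111 112 201 202 211 212
under PSO → 001 002 011 012 101 102 111 112 201 202 211 212
target 102 ∈ {PSO}

SC:no TSO:no PSO:yes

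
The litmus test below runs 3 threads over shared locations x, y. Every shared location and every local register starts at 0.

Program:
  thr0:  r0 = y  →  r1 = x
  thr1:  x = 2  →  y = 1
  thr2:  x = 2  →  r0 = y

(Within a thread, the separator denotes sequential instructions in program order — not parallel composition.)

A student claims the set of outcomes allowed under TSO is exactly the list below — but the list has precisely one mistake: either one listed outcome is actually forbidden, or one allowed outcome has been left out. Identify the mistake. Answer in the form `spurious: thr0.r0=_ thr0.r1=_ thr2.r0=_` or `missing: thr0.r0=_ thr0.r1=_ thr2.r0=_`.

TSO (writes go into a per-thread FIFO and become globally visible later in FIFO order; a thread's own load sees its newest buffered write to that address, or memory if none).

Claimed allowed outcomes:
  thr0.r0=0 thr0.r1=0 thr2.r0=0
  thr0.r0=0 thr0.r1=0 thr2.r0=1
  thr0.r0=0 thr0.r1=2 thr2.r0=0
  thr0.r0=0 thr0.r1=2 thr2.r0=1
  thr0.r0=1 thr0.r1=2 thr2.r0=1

outcome vector order: (thr0.r0,thr0.r1,thr2.r0)
TSO (6): 0/0/0, 0/0/1, 0/2/0, 0/2/1, 1/2/0, 1/2/1
TSO∖claimed = {1/2/0}

missing: thr0.r0=1 thr0.r1=2 thr2.r0=0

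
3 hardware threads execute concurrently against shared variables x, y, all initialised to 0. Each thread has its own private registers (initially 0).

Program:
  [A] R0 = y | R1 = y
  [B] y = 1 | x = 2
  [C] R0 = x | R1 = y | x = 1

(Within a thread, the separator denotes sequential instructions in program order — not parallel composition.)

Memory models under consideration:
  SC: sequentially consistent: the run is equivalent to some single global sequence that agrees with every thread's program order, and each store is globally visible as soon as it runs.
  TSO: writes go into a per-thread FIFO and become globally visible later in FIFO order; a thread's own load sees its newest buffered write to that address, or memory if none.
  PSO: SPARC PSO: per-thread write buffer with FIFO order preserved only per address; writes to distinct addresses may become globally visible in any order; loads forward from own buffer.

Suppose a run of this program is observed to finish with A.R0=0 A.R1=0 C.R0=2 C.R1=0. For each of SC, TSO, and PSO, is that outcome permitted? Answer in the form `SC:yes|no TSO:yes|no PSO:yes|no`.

SC:no TSO:no PSO:yes

outcome vector order: (A.R0,A.R1,C.R0,C.R1)
SC: 9 outcomes — {0/0/0/0 0/0/0/1 0/0/2/1 0/1/0/0 0/1/0/1 0/1/2/1 1/1/0/0 1/1/0/1 1/1/2/1}
TSO: 9 outcomes — {0/0/0/0 0/0/0/1 0/0/2/1 0/1/0/0 0/1/0/1 0/1/2/1 1/1/0/0 1/1/0/1 1/1/2/1}
PSO: 12 outcomes — {0/0/0/0 0/0/0/1 0/0/2/0 0/0/2/1 0/1/0/0 0/1/0/1 0/1/2/0 0/1/2/1 1/1/0/0 1/1/0/1 1/1/2/0 1/1/2/1}
target 0/0/2/0 ∈ {PSO}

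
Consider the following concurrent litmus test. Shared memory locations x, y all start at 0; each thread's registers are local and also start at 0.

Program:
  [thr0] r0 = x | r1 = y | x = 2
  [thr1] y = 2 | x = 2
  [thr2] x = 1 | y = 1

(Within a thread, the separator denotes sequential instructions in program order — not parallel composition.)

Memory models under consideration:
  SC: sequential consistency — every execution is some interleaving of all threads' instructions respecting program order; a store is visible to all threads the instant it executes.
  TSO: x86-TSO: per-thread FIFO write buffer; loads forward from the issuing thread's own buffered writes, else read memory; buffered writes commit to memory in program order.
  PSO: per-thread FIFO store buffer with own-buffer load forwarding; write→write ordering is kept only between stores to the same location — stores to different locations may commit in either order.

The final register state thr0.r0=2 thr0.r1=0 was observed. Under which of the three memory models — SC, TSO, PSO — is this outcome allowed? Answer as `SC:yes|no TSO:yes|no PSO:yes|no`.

outcome vector order: (thr0.r0,thr0.r1)
SC (8): 0/0, 0/1, 0/2, 1/0, 1/1, 1/2, 2/1, 2/2
TSO (8): 0/0, 0/1, 0/2, 1/0, 1/1, 1/2, 2/1, 2/2
PSO (9): 0/0, 0/1, 0/2, 1/0, 1/1, 1/2, 2/0, 2/1, 2/2
target 2/0 ∈ {PSO}

SC:no TSO:no PSO:yes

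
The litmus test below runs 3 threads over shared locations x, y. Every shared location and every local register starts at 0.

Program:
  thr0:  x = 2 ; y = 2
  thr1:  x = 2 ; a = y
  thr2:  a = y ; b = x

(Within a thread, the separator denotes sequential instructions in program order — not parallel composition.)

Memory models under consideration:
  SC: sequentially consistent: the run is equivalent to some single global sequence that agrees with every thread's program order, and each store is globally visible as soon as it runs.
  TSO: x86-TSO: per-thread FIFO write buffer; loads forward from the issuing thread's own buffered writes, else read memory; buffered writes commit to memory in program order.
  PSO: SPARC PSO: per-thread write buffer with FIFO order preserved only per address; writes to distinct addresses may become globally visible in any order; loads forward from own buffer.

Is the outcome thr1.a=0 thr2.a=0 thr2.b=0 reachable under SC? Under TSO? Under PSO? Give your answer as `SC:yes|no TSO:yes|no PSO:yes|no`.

outcome vector order: (thr1.a,thr2.a,thr2.b)
SC (6): 0/0/0, 0/0/2, 0/2/2, 2/0/0, 2/0/2, 2/2/2
TSO (6): 0/0/0, 0/0/2, 0/2/2, 2/0/0, 2/0/2, 2/2/2
PSO (8): 0/0/0, 0/0/2, 0/2/0, 0/2/2, 2/0/0, 2/0/2, 2/2/0, 2/2/2
target 0/0/0 ∈ {SC,TSO,PSO}

SC:yes TSO:yes PSO:yes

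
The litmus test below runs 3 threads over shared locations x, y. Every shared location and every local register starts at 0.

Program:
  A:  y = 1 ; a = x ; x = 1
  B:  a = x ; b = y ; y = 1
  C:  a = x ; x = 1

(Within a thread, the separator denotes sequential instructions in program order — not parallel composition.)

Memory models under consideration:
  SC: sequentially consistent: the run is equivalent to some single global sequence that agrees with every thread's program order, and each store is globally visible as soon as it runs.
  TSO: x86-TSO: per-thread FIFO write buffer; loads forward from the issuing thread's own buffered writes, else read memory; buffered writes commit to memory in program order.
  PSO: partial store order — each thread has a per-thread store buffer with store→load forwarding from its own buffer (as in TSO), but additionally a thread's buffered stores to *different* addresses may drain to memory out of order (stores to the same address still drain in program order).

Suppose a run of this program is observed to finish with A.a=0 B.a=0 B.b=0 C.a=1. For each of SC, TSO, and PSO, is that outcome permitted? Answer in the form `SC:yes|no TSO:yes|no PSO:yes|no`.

SC:yes TSO:yes PSO:yes

outcome vector order: (A.a,B.a,B.b,C.a)
[SC] allowed = {0/0/0/0 0/0/0/1 0/0/1/0 0/0/1/1 0/1/1/0 0/1/1/1 1/0/0/0 1/0/1/0 1/1/0/0 1/1/1/0}
[TSO] allowed = {0/0/0/0 0/0/0/1 0/0/1/0 0/0/1/1 0/1/0/0 0/1/1/0 0/1/1/1 1/0/0/0 1/0/1/0 1/1/0/0 1/1/1/0}
[PSO] allowed = {0/0/0/0 0/0/0/1 0/0/1/0 0/0/1/1 0/1/0/0 0/1/0/1 0/1/1/0 0/1/1/1 1/0/0/0 1/0/1/0 1/1/0/0 1/1/1/0}
target 0/0/0/1 ∈ {SC,TSO,PSO}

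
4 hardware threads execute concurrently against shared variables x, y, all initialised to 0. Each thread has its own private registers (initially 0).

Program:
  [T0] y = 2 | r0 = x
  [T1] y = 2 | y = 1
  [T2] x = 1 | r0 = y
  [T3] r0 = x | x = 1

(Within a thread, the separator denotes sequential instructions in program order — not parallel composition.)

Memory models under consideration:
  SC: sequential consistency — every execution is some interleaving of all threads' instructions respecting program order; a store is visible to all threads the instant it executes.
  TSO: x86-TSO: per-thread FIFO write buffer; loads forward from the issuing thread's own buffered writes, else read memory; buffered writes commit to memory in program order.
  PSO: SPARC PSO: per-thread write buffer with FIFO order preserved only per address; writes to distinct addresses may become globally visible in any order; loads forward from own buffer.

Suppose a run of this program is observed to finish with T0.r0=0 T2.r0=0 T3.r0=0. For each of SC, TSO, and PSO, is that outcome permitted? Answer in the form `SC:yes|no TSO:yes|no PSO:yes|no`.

outcome vector order: (T0.r0,T2.r0,T3.r0)
[SC] allowed = {0/1/0, 0/1/1, 0/2/0, 0/2/1, 1/0/0, 1/0/1, 1/1/0, 1/1/1, 1/2/0, 1/2/1}
[TSO] allowed = {0/0/0, 0/0/1, 0/1/0, 0/1/1, 0/2/0, 0/2/1, 1/0/0, 1/0/1, 1/1/0, 1/1/1, 1/2/0, 1/2/1}
[PSO] allowed = {0/0/0, 0/0/1, 0/1/0, 0/1/1, 0/2/0, 0/2/1, 1/0/0, 1/0/1, 1/1/0, 1/1/1, 1/2/0, 1/2/1}
target 0/0/0 ∈ {TSO,PSO}

SC:no TSO:yes PSO:yes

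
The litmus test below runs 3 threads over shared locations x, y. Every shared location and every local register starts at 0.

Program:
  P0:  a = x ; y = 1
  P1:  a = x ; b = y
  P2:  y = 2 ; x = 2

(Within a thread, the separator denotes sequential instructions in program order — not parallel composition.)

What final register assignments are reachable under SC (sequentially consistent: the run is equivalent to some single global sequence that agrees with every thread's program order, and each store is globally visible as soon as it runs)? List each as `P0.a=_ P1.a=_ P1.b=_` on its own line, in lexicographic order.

outcome vector order: (P0.a,P1.a,P1.b)
|SC outcomes| = 10

P0.a=0 P1.a=0 P1.b=0
P0.a=0 P1.a=0 P1.b=1
P0.a=0 P1.a=0 P1.b=2
P0.a=0 P1.a=2 P1.b=1
P0.a=0 P1.a=2 P1.b=2
P0.a=2 P1.a=0 P1.b=0
P0.a=2 P1.a=0 P1.b=1
P0.a=2 P1.a=0 P1.b=2
P0.a=2 P1.a=2 P1.b=1
P0.a=2 P1.a=2 P1.b=2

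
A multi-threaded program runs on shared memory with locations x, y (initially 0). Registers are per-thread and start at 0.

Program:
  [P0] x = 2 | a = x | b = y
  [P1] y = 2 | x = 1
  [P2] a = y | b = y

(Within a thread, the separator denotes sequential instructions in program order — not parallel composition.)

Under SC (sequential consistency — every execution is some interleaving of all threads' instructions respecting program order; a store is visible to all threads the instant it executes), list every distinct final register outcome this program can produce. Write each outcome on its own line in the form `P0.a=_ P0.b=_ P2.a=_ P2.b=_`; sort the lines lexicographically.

P0.a=1 P0.b=2 P2.a=0 P2.b=0
P0.a=1 P0.b=2 P2.a=0 P2.b=2
P0.a=1 P0.b=2 P2.a=2 P2.b=2
P0.a=2 P0.b=0 P2.a=0 P2.b=0
P0.a=2 P0.b=0 P2.a=0 P2.b=2
P0.a=2 P0.b=0 P2.a=2 P2.b=2
P0.a=2 P0.b=2 P2.a=0 P2.b=0
P0.a=2 P0.b=2 P2.a=0 P2.b=2
P0.a=2 P0.b=2 P2.a=2 P2.b=2

outcome vector order: (P0.a,P0.b,P2.a,P2.b)
|SC outcomes| = 9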